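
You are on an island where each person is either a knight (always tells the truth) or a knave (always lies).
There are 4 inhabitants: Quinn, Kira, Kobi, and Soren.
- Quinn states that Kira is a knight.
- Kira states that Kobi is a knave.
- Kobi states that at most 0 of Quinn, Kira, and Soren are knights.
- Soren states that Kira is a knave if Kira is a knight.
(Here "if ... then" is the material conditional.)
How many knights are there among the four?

The unique consistent assignment is Quinn=knight, Kira=knight, Kobi=knave, Soren=knave.
That has 2 knights.

2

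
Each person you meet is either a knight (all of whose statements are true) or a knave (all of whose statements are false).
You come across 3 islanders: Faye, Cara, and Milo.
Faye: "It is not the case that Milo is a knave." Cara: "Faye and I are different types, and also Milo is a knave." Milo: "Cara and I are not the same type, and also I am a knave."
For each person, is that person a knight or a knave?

Faye is a knave, Cara is a knave, and Milo is a knave.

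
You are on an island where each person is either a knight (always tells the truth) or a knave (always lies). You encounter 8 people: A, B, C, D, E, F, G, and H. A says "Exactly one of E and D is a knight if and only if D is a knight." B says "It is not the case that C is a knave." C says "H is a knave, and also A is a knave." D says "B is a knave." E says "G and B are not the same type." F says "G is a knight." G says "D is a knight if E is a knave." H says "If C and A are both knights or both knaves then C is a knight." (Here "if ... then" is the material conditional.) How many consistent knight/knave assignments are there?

0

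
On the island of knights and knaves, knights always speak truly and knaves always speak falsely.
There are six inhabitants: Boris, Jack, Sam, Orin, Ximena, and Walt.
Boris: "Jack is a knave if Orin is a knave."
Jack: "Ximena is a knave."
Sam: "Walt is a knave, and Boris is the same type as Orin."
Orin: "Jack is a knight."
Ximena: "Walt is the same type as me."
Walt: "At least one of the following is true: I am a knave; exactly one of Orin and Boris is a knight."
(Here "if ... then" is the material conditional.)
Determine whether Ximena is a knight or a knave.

Ximena is a knight.

Consistent assignments: {Boris=knight, Jack=knave, Sam=knave, Orin=knave, Ximena=knight, Walt=knight}
In every consistent assignment, Ximena is a knight.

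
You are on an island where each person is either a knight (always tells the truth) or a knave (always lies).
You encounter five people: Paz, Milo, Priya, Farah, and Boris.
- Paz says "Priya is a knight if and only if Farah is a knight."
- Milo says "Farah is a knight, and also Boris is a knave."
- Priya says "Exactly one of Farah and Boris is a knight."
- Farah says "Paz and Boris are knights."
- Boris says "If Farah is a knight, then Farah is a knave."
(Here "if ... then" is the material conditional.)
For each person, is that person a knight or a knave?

Paz is a knave, Milo is a knave, Priya is a knight, Farah is a knave, and Boris is a knight.

Paz (knave): "Priya is a knight if and only if Farah is a knight" — False. ✓
Milo (knave): "Farah is a knight, and also Boris is a knave" — False. ✓
Priya is a knight, so "exactly one of Farah and Boris is a knight" must be true — and it is.
Farah is a knave, so "Paz and Boris are knights" must be False — and it is.
Boris is a knight, so "if Farah is a knight, then Farah is a knave" must be true — and it is.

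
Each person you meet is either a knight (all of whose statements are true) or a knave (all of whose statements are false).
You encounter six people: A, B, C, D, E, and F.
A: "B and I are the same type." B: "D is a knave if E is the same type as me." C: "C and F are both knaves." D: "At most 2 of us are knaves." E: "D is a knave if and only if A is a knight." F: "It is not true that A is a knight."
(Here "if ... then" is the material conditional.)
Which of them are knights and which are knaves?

As a knave, A's statement "B and I are the same type" should be false; it is.
Since B is a knight, "D is a knave if E is the same type as me" needs to be true, which holds.
C is a knave, and the claim "C and F are both knaves" is indeed false.
D is a knave, so "at most 2 of us are knaves" must be false — and it is.
As a knave, E's statement "D is a knave if and only if A is a knight" should be false; it is.
F (knight): "it is not true that A is a knight" — true. ✓

A is a knave, B is a knight, C is a knave, D is a knave, E is a knave, and F is a knight.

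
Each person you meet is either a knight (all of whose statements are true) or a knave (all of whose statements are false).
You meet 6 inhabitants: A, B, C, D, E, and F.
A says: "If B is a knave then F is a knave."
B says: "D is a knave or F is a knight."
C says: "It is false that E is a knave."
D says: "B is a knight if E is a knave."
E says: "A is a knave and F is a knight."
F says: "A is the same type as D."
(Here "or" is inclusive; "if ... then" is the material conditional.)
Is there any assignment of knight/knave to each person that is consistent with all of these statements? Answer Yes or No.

Yes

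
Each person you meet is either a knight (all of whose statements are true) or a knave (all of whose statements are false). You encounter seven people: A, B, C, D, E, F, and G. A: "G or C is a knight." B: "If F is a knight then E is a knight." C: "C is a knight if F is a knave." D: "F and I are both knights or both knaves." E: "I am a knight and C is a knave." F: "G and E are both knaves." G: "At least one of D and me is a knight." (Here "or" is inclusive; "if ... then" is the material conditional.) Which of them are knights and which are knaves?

A is a knight, and the claim "G or C is a knight" is indeed true.
B (knave): "if F is a knight then E is a knight" — False. ✓
As a knight, C's statement "C is a knight if F is a knave" should be true; it is.
As a knave, D's statement "F and I are both knights or both knaves" should be False; it is.
E (knave): "I am a knight and C is a knave" — False. ✓
F is a knight; "G and E are both knaves" is true, as required.
G is a knave, and the claim "at least one of D and me is a knight" is indeed False.

A is a knight, B is a knave, C is a knight, D is a knave, E is a knave, F is a knight, and G is a knave.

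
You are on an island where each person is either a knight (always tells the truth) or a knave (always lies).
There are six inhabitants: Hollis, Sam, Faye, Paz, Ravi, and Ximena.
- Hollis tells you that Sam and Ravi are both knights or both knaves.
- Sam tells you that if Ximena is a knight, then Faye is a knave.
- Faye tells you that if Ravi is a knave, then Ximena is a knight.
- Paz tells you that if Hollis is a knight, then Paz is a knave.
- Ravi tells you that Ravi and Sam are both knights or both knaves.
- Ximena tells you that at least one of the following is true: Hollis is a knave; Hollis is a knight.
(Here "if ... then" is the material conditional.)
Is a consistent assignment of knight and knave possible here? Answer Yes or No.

No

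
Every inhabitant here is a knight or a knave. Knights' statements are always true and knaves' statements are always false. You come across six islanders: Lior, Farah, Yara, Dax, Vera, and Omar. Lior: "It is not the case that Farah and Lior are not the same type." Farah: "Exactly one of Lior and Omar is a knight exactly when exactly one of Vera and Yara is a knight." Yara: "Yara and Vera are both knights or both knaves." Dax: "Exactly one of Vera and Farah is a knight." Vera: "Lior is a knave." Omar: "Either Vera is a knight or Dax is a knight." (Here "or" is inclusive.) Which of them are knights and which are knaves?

Knights: Farah, Vera, and Omar. Knaves: Lior, Yara, and Dax.

As a knave, Lior's statement "it is not the case that Farah and Lior are not the same type" should be False; it is.
Farah is a knight, so "exactly one of Lior and Omar is a knight exactly when exactly one of Vera and Yara is a knight" must be True — and it is.
Yara (knave): "Yara and Vera are both knights or both knaves" — False. ✓
As a knave, Dax's statement "exactly one of Vera and Farah is a knight" should be False; it is.
Since Vera is a knight, "Lior is a knave" needs to be True, which holds.
Omar (knight): "either Vera is a knight or Dax is a knight" — True. ✓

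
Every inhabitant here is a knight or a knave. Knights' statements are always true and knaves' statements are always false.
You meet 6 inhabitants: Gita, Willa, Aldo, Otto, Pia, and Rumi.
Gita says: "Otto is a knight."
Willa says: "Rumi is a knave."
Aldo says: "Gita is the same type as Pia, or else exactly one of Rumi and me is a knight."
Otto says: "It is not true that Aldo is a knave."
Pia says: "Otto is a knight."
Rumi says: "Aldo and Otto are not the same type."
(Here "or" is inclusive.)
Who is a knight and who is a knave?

Gita is a knight, Willa is a knight, Aldo is a knight, Otto is a knight, Pia is a knight, and Rumi is a knave.

Since Gita is a knight, "Otto is a knight" needs to be true, which holds.
Willa is a knight, so "Rumi is a knave" must be true — and it is.
Since Aldo is a knight, "Gita is the same type as Pia, or else exactly one of Rumi and me is a knight" needs to be true, which holds.
Since Otto is a knight, "it is not true that Aldo is a knave" needs to be true, which holds.
Since Pia is a knight, "Otto is a knight" needs to be true, which holds.
Rumi is a knave, and the claim "Aldo and Otto are not the same type" is indeed false.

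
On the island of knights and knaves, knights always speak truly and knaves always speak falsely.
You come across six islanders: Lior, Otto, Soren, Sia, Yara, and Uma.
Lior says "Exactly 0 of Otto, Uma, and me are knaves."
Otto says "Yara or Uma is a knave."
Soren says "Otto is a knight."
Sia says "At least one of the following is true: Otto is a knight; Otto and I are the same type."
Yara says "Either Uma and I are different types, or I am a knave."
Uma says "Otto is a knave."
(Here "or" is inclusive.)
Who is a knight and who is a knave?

Since Lior is a knave, "exactly 0 of Otto, Uma, and me are knaves" needs to be False, which holds.
Otto (knight): "Yara or Uma is a knave" — true. ✓
Soren is a knight, so "Otto is a knight" must be true — and it is.
Sia (knight): "at least one of the following is true: Otto is a knight; Otto and I are the same type" — true. ✓
Yara is a knight, and the claim "either Uma and I are different types, or I am a knave" is indeed true.
Uma is a knave, so "Otto is a knave" must be False — and it is.

Lior is a knave, Otto is a knight, Soren is a knight, Sia is a knight, Yara is a knight, and Uma is a knave.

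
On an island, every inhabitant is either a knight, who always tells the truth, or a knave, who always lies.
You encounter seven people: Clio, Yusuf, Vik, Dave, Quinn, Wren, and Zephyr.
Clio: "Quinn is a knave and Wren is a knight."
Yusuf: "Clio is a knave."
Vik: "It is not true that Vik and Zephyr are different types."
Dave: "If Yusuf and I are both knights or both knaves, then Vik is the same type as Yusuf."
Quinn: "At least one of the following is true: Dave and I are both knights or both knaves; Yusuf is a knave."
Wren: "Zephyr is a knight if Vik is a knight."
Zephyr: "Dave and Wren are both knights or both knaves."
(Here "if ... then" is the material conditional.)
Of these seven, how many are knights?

6

The unique consistent assignment is Clio=knave, Yusuf=knight, Vik=knight, Dave=knight, Quinn=knight, Wren=knight, Zephyr=knight.
That has 6 knights.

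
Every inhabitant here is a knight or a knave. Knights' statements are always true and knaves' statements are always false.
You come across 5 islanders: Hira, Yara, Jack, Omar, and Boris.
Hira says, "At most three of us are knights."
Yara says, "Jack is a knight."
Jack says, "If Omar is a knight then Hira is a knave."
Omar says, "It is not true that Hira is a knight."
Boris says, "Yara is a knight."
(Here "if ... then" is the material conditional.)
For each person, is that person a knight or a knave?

Hira is a knave, Yara is a knight, Jack is a knight, Omar is a knight, and Boris is a knight.

Hira is a knave, and the claim "at most three of us are knights" is indeed false.
Yara is a knight, so "Jack is a knight" must be True — and it is.
Jack (knight): "if Omar is a knight then Hira is a knave" — True. ✓
Omar is a knight, so "it is not true that Hira is a knight" must be True — and it is.
Boris is a knight, and the claim "Yara is a knight" is indeed True.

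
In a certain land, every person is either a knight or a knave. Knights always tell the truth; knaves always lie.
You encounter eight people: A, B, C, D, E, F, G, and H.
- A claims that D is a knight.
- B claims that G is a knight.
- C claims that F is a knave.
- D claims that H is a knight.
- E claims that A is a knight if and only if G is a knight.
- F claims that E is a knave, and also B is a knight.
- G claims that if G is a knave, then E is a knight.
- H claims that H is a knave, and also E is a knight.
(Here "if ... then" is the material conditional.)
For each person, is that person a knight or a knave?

Knights: B, F, and G. Knaves: A, C, D, E, and H.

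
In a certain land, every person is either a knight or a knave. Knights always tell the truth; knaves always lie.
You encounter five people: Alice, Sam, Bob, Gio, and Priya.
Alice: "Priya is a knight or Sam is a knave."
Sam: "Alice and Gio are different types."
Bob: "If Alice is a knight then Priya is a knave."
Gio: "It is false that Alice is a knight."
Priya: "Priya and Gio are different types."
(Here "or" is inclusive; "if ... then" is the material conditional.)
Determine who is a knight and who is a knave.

Alice is a knight, Sam is a knight, Bob is a knave, Gio is a knave, and Priya is a knight.

Alice is a knight, so "Priya is a knight or Sam is a knave" must be True — and it is.
Sam (knight): "Alice and Gio are different types" — True. ✓
Bob is a knave; "if Alice is a knight then Priya is a knave" is False, as required.
Gio is a knave, and the claim "it is false that Alice is a knight" is indeed False.
Priya is a knight, so "Priya and Gio are different types" must be True — and it is.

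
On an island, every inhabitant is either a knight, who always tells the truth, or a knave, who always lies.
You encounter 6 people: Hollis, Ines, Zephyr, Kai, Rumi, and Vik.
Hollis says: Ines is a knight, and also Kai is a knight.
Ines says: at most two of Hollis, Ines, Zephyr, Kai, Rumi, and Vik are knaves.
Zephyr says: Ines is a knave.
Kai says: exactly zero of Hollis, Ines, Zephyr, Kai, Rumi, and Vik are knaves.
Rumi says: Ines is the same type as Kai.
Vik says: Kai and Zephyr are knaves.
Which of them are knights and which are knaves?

Knights: Zephyr and Rumi. Knaves: Hollis, Ines, Kai, and Vik.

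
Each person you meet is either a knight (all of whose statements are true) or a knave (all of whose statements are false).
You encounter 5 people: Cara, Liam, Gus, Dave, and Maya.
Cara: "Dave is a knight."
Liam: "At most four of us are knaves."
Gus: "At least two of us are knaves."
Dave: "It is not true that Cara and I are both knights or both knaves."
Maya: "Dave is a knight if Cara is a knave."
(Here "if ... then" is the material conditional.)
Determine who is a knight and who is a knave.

Since Cara is a knave, "Dave is a knight" needs to be False, which holds.
Liam (knight): "at most four of us are knaves" — true. ✓
Gus is a knight, and the claim "at least two of us are knaves" is indeed true.
Dave is a knave; "it is not true that Cara and I are both knights or both knaves" is False, as required.
Maya is a knave; "Dave is a knight if Cara is a knave" is False, as required.

Cara is a knave, Liam is a knight, Gus is a knight, Dave is a knave, and Maya is a knave.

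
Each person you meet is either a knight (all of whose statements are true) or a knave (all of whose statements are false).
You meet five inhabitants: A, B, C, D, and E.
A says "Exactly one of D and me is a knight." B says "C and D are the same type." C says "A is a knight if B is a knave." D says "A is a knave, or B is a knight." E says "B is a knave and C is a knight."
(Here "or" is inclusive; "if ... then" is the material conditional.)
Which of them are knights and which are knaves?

A is a knight, B is a knave, C is a knight, D is a knave, and E is a knight.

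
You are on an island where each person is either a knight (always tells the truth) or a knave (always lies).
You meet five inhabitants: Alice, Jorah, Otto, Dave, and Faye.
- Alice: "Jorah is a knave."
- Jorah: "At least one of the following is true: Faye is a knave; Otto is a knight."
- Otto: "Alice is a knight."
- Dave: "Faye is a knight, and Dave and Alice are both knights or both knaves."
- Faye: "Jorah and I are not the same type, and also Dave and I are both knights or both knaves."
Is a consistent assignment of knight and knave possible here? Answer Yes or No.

No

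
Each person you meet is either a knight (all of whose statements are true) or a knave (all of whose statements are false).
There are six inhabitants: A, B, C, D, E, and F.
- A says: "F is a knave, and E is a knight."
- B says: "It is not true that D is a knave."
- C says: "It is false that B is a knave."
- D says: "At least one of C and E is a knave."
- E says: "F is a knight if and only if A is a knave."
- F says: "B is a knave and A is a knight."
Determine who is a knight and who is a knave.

Since A is a knave, "F is a knave, and E is a knight" needs to be false, which holds.
Since B is a knight, "it is not true that D is a knave" needs to be True, which holds.
Since C is a knight, "it is false that B is a knave" needs to be True, which holds.
D is a knight, and the claim "at least one of C and E is a knave" is indeed True.
E is a knave; "F is a knight if and only if A is a knave" is false, as required.
F is a knave, and the claim "B is a knave and A is a knight" is indeed false.

A is a knave, B is a knight, C is a knight, D is a knight, E is a knave, and F is a knave.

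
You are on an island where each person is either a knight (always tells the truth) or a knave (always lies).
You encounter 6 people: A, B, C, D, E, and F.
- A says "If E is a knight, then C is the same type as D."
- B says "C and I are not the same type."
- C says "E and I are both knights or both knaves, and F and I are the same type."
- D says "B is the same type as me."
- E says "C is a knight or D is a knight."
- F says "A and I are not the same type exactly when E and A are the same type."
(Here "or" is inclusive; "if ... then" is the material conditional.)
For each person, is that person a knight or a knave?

A is a knight, and the claim "if E is a knight, then C is the same type as D" is indeed true.
B is a knight, and the claim "C and I are not the same type" is indeed true.
C is a knave, and the claim "E and I are both knights or both knaves, and F and I are the same type" is indeed False.
Since D is a knave, "B is the same type as me" needs to be False, which holds.
E (knave): "C is a knight or D is a knight" — False. ✓
F is a knight, so "A and I are not the same type exactly when E and A are the same type" must be true — and it is.

A is a knight, B is a knight, C is a knave, D is a knave, E is a knave, and F is a knight.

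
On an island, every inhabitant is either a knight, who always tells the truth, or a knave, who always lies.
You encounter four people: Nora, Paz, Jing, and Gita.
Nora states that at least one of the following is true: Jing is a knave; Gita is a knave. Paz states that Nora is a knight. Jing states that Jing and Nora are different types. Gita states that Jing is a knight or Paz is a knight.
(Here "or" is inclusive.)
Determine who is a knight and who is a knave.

Nora is a knave, Paz is a knave, Jing is a knight, and Gita is a knight.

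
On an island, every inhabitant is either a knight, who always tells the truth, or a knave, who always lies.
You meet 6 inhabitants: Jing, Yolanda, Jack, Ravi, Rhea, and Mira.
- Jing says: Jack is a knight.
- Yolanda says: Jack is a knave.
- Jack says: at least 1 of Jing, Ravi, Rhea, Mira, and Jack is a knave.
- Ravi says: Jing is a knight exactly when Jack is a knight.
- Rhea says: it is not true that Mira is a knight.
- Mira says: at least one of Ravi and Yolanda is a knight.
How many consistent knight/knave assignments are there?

Consistent assignments:
  Jing=knight, Yolanda=knave, Jack=knight, Ravi=knight, Rhea=knave, Mira=knight

1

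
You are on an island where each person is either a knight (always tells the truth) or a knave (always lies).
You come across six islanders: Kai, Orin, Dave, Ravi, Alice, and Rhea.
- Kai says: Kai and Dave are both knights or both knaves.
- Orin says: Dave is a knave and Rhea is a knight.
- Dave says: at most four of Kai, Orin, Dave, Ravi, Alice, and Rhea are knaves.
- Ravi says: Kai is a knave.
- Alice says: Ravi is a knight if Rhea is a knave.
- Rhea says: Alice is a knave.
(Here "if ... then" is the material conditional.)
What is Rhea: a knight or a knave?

Rhea is a knave.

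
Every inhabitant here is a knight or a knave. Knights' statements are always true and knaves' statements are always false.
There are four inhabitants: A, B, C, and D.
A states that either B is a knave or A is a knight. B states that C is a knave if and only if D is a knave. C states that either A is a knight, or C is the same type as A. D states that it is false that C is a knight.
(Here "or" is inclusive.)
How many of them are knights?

The unique consistent assignment is A=knight, B=knave, C=knight, D=knave.
That has 2 knights.

2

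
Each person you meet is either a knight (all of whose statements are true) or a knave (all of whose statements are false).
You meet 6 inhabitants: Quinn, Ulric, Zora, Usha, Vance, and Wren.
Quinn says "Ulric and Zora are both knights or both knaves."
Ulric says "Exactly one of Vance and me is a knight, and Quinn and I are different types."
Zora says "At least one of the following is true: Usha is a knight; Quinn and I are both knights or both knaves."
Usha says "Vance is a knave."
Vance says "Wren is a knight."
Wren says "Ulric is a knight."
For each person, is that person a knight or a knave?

Quinn is a knave, Ulric is a knave, Zora is a knight, Usha is a knight, Vance is a knave, and Wren is a knave.

Quinn is a knave, and the claim "Ulric and Zora are both knights or both knaves" is indeed false.
As a knave, Ulric's statement "exactly one of Vance and me is a knight, and Quinn and I are different types" should be false; it is.
Since Zora is a knight, "at least one of the following is true: Usha is a knight; Quinn and I are both knights or both knaves" needs to be True, which holds.
Usha is a knight, so "Vance is a knave" must be True — and it is.
Vance (knave): "Wren is a knight" — false. ✓
Wren is a knave; "Ulric is a knight" is false, as required.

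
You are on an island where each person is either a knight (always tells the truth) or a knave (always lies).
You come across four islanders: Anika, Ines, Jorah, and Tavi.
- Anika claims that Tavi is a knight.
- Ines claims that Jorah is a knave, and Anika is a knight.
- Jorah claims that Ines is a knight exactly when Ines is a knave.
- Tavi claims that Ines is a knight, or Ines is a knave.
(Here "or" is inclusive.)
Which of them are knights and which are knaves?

Anika is a knight, Ines is a knight, Jorah is a knave, and Tavi is a knight.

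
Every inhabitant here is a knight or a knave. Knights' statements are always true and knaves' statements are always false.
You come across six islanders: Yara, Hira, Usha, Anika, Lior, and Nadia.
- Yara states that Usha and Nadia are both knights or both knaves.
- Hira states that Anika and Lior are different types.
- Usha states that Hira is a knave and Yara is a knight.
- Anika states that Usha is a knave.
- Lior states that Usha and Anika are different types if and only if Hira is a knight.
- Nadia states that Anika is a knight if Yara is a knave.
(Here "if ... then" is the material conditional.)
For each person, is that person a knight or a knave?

Yara is a knight, Hira is a knave, Usha is a knight, Anika is a knave, Lior is a knave, and Nadia is a knight.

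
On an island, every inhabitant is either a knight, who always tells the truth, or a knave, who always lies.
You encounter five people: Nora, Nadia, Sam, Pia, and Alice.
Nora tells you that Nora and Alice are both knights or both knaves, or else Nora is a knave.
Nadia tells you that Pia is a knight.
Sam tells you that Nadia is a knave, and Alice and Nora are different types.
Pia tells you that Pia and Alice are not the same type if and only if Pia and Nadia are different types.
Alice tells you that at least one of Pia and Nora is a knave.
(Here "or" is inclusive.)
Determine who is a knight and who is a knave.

Knights: Nora and Alice. Knaves: Nadia, Sam, and Pia.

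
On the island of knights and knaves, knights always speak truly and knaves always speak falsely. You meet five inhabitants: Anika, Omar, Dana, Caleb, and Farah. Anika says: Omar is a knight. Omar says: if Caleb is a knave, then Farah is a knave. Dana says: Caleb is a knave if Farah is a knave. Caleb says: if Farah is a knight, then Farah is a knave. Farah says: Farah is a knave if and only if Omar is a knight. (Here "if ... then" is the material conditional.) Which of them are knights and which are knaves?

Knights: Dana and Farah. Knaves: Anika, Omar, and Caleb.

As a knave, Anika's statement "Omar is a knight" should be False; it is.
Omar (knave): "if Caleb is a knave, then Farah is a knave" — False. ✓
Since Dana is a knight, "Caleb is a knave if Farah is a knave" needs to be True, which holds.
As a knave, Caleb's statement "if Farah is a knight, then Farah is a knave" should be False; it is.
Farah (knight): "Farah is a knave if and only if Omar is a knight" — True. ✓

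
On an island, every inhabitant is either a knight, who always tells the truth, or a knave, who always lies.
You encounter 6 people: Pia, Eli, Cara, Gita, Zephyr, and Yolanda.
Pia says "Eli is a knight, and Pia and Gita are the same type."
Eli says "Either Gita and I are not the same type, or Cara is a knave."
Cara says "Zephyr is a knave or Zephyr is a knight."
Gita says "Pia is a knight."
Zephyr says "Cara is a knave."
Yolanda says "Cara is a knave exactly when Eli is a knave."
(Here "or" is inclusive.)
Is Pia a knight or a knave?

Pia is a knave.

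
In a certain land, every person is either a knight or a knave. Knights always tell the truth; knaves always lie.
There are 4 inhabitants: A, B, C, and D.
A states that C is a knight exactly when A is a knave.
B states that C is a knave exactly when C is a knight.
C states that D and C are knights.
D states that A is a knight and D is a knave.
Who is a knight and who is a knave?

Since A is a knave, "C is a knight exactly when A is a knave" needs to be false, which holds.
B is a knave, and the claim "C is a knave exactly when C is a knight" is indeed false.
C is a knave, and the claim "D and C are knights" is indeed false.
D is a knave, so "A is a knight and D is a knave" must be false — and it is.

A is a knave, B is a knave, C is a knave, and D is a knave.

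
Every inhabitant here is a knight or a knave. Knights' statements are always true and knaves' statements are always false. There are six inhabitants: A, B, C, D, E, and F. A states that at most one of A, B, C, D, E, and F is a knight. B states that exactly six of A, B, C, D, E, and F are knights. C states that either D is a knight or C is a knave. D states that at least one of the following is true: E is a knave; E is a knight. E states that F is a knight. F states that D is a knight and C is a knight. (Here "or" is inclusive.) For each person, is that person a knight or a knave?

A is a knave; "at most one of A, B, C, D, E, and F is a knight" is false, as required.
B is a knave; "exactly six of A, B, C, D, E, and F are knights" is false, as required.
C is a knight, and the claim "either D is a knight or C is a knave" is indeed true.
D is a knight; "at least one of the following is true: E is a knave; E is a knight" is true, as required.
E (knight): "F is a knight" — true. ✓
Since F is a knight, "D is a knight and C is a knight" needs to be true, which holds.

Knights: C, D, E, and F. Knaves: A and B.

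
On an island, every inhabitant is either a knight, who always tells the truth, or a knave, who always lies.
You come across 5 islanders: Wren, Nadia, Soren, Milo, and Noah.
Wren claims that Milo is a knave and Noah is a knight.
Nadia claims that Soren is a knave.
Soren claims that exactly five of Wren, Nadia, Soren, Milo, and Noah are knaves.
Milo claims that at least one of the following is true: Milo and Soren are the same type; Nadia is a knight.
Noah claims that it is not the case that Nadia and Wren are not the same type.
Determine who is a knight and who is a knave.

Wren is a knave, and the claim "Milo is a knave and Noah is a knight" is indeed False.
Nadia is a knight; "Soren is a knave" is True, as required.
Soren (knave): "exactly five of Wren, Nadia, Soren, Milo, and Noah are knaves" — False. ✓
As a knight, Milo's statement "at least one of the following is true: Milo and Soren are the same type; Nadia is a knight" should be True; it is.
Noah (knave): "it is not the case that Nadia and Wren are not the same type" — False. ✓

Wren is a knave, Nadia is a knight, Soren is a knave, Milo is a knight, and Noah is a knave.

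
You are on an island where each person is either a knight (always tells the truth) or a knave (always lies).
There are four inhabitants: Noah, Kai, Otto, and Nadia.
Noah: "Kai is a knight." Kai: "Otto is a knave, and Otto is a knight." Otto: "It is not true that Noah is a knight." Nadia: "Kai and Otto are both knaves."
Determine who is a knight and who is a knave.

Noah is a knave, Kai is a knave, Otto is a knight, and Nadia is a knave.

Noah is a knave, and the claim "Kai is a knight" is indeed False.
Kai is a knave; "Otto is a knave, and Otto is a knight" is False, as required.
Otto is a knight; "it is not true that Noah is a knight" is True, as required.
Nadia is a knave, and the claim "Kai and Otto are both knaves" is indeed False.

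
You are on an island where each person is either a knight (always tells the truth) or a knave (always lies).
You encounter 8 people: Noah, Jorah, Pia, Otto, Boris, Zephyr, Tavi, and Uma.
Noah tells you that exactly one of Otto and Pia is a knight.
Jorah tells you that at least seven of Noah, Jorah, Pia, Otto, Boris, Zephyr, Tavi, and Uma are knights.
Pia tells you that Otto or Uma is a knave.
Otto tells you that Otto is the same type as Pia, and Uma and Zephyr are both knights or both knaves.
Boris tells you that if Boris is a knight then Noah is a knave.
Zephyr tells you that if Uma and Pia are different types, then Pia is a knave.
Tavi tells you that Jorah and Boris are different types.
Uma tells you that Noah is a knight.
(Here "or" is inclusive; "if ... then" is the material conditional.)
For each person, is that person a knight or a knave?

Noah is a knave; "exactly one of Otto and Pia is a knight" is False, as required.
Jorah is a knave, and the claim "at least seven of Noah, Jorah, Pia, Otto, Boris, Zephyr, Tavi, and Uma are knights" is indeed False.
Pia (knight): "Otto or Uma is a knave" — true. ✓
Otto (knight): "Otto is the same type as Pia, and Uma and Zephyr are both knights or both knaves" — true. ✓
Boris is a knight, and the claim "if Boris is a knight then Noah is a knave" is indeed true.
Since Zephyr is a knave, "if Uma and Pia are different types, then Pia is a knave" needs to be False, which holds.
Tavi is a knight; "Jorah and Boris are different types" is true, as required.
Uma (knave): "Noah is a knight" — False. ✓

Noah is a knave, Jorah is a knave, Pia is a knight, Otto is a knight, Boris is a knight, Zephyr is a knave, Tavi is a knight, and Uma is a knave.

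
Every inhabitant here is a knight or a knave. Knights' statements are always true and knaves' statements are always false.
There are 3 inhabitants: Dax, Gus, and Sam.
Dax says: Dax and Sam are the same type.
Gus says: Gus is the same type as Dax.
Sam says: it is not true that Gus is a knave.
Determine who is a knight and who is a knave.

Dax is a knight, Gus is a knight, and Sam is a knight.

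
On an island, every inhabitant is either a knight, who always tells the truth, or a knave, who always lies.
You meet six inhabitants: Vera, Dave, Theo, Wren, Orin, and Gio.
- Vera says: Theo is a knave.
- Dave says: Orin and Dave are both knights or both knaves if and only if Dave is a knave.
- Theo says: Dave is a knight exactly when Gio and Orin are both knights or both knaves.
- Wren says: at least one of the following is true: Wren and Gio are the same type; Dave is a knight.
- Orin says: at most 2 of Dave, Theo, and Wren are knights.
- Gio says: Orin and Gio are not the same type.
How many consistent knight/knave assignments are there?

1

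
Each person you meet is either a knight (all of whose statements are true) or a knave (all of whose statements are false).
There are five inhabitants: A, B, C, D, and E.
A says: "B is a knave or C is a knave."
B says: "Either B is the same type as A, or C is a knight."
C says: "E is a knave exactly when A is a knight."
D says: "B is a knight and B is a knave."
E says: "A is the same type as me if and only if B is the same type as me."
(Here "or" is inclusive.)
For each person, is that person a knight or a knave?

Since A is a knight, "B is a knave or C is a knave" needs to be true, which holds.
B is a knight, and the claim "either B is the same type as A, or C is a knight" is indeed true.
As a knave, C's statement "E is a knave exactly when A is a knight" should be false; it is.
D is a knave, so "B is a knight and B is a knave" must be false — and it is.
E (knight): "A is the same type as me if and only if B is the same type as me" — true. ✓

A is a knight, B is a knight, C is a knave, D is a knave, and E is a knight.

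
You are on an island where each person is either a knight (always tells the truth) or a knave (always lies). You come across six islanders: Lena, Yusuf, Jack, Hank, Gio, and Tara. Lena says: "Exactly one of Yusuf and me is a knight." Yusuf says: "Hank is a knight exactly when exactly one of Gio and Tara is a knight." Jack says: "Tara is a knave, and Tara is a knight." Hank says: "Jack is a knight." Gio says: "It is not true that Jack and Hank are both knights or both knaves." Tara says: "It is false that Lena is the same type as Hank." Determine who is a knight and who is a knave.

Lena is a knight, and the claim "exactly one of Yusuf and me is a knight" is indeed true.
As a knave, Yusuf's statement "Hank is a knight exactly when exactly one of Gio and Tara is a knight" should be False; it is.
Jack is a knave, so "Tara is a knave, and Tara is a knight" must be False — and it is.
Since Hank is a knave, "Jack is a knight" needs to be False, which holds.
Gio is a knave, so "it is not true that Jack and Hank are both knights or both knaves" must be False — and it is.
Tara (knight): "it is false that Lena is the same type as Hank" — true. ✓

Lena is a knight, Yusuf is a knave, Jack is a knave, Hank is a knave, Gio is a knave, and Tara is a knight.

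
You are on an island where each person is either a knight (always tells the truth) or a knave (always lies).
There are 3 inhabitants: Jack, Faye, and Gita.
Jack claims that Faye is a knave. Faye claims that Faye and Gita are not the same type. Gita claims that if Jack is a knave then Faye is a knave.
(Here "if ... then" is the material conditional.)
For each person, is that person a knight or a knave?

Knights: Faye. Knaves: Jack and Gita.

Suppose Jack is a knight. Then Jack's statement "Faye is a knave" would have to be true. Checking the 4 ways to assign the others, none is consistent with every speaker.
(For instance, with Faye=knight, Gita=knave, Jack's claim "Faye is a knave" comes out false where it would need to be true.)
So Jack must be a knave, making "Faye is a knave" false. Taking Jack=knave, Faye=knight, Gita=knave, each remaining statement checks out:
  Faye (knight): "Faye and Gita are not the same type" — true. ✓
  Gita (knave): "if Jack is a knave then Faye is a knave" — false. ✓
This is the unique consistent assignment.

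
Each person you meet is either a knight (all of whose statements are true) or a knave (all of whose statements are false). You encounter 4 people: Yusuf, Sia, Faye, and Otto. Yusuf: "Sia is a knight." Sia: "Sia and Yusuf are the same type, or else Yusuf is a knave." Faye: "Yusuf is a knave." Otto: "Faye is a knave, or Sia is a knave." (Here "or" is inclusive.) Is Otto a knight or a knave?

Consistent assignments: {Yusuf=knight, Sia=knight, Faye=knave, Otto=knight}
In every consistent assignment, Otto is a knight.

Otto is a knight.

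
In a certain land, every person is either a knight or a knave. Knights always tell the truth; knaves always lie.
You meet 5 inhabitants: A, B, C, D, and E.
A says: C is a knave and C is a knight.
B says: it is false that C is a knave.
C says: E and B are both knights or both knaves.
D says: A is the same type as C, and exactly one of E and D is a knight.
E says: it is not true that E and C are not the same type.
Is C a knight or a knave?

C is a knight.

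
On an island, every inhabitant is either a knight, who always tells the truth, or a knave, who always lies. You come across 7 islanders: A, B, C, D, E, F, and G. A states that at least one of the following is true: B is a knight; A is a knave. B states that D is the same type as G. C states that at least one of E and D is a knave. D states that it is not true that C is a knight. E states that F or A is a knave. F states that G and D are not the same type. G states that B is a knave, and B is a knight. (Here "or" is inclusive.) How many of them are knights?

4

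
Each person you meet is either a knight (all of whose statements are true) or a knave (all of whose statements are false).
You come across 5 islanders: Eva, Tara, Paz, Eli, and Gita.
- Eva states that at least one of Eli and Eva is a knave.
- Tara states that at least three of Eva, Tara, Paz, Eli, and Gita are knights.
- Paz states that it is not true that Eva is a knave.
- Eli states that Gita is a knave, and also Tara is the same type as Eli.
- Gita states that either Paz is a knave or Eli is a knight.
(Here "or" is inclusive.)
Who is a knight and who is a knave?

Knights: Eva, Tara, and Paz. Knaves: Eli and Gita.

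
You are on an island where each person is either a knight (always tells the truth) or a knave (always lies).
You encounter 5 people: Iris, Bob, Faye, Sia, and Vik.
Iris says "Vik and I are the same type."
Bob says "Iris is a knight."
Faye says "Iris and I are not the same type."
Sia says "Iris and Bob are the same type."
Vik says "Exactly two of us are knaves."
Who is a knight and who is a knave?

Suppose Iris is a knight. Then Iris's statement "Vik and I are the same type" would have to be true. Checking the 16 ways to assign the others, none is consistent with every speaker.
(For instance, with Bob=knave, Faye=knight, Sia=knight, Vik=knight, Bob's claim "Iris is a knight" comes out true where it would need to be false.)
So Iris must be a knave, making "Vik and I are the same type" false. Taking Iris=knave, Bob=knave, Faye=knight, Sia=knight, Vik=knight, each remaining statement checks out:
  Bob (knave): "Iris is a knight" — false. ✓
  Faye (knight): "Iris and I are not the same type" — true. ✓
  Sia (knight): "Iris and Bob are the same type" — true. ✓
  Vik (knight): "exactly two of us are knaves" — true. ✓
This is the unique consistent assignment.

Iris is a knave, Bob is a knave, Faye is a knight, Sia is a knight, and Vik is a knight.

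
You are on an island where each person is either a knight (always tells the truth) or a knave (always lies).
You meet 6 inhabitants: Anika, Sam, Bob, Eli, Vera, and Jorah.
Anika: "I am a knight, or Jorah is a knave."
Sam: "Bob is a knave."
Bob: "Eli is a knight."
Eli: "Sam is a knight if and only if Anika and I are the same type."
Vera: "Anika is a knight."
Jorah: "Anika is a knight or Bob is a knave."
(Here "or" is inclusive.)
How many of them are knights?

4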